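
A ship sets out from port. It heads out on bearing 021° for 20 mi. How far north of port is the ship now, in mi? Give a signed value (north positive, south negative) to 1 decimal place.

18.7 mi

Leg 1 (021°, 20 mi): east 20 sin 21° = 7.17, north 20 cos 21° = 18.67
Net north component: 18.67 mi.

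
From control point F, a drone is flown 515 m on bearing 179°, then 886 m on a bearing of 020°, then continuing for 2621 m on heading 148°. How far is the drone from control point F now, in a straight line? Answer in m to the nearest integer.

Leg 1 (179°, 515 m): east 515 sin 179° = 8.99, north 515 cos 179° = -514.92
Leg 2 (020°, 886 m): east 886 sin 20° = 303.03, north 886 cos 20° = 832.57
Leg 3 (148°, 2621 m): east 2621 sin 148° = 1388.92, north 2621 cos 148° = -2222.73
Net: 1700.94 east, -1905.09 north. Distance = √((1700.94)² + (-1905.09)²) = 2553.927 m.

2554 m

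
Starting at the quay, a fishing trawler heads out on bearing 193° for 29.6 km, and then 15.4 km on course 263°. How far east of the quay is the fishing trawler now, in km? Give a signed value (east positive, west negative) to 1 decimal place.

-21.9 km

Leg 1 (193°, 29.6 km): east 29.6 sin 193° = -6.66, north 29.6 cos 193° = -28.84
Leg 2 (263°, 15.4 km): east 15.4 sin 263° = -15.29, north 15.4 cos 263° = -1.88
Net east component: -21.94 km.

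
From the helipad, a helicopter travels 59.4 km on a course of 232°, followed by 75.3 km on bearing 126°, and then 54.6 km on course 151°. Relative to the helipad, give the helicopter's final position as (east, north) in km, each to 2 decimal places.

(40.58, -128.58)

Leg 1 (232°, 59.4 km): east 59.4 sin 232° = -46.81, north 59.4 cos 232° = -36.57
Leg 2 (126°, 75.3 km): east 75.3 sin 126° = 60.92, north 75.3 cos 126° = -44.26
Leg 3 (151°, 54.6 km): east 54.6 sin 151° = 26.47, north 54.6 cos 151° = -47.75
Summing: 40.58 km east, -128.58 km north → (40.58, -128.58).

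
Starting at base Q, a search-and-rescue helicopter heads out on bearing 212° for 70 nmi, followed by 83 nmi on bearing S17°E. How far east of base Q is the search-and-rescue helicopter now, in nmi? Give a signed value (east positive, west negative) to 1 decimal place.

-12.8 nmi

Leg 1 (212°, 70 nmi): east 70 sin 212° = -37.09, north 70 cos 212° = -59.36
Leg 2 (S17°E, 83 nmi): east 83 sin 163° = 24.27, north 83 cos 163° = -79.37
Net east component: -12.83 nmi.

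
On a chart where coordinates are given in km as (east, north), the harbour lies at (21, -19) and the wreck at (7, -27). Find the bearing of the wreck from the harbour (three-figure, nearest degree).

240°

Δeast = 7 − 21 = -14.00; Δnorth = -27 − -19 = -8.00.
Bearing = atan2(Δeast, Δnorth) mod 360° = 240.26° ≈ 240°.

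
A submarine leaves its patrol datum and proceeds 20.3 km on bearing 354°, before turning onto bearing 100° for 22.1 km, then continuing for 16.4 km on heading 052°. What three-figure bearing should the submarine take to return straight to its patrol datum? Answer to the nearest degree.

231°

Leg 1 (354°, 20.3 km): east 20.3 sin 354° = -2.12, north 20.3 cos 354° = 20.19
Leg 2 (100°, 22.1 km): east 22.1 sin 100° = 21.76, north 22.1 cos 100° = -3.84
Leg 3 (052°, 16.4 km): east 16.4 sin 52° = 12.92, north 16.4 cos 52° = 10.10
Net displacement: 32.57 east, 26.45 north. Direction back to start is (-32.57, -26.45): bearing = atan2(-32.57, -26.45) mod 360° = 230.92° ≈ 231°.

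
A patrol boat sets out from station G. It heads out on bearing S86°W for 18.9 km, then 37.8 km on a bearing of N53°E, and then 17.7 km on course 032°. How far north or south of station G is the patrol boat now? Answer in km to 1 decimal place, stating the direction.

Leg 1 (S86°W, 18.9 km): east 18.9 sin 266° = -18.85, north 18.9 cos 266° = -1.32
Leg 2 (N53°E, 37.8 km): east 37.8 sin 53° = 30.19, north 37.8 cos 53° = 22.75
Leg 3 (032°, 17.7 km): east 17.7 sin 32° = 9.38, north 17.7 cos 32° = 15.01
Net north component: 36.44 km.

36.4 km north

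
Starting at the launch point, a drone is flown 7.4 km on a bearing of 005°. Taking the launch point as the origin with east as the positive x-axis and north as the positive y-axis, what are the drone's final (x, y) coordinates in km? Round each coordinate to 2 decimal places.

Leg 1 (005°, 7.4 km): east 7.4 sin 5° = 0.64, north 7.4 cos 5° = 7.37
Summing: 0.64 km east, 7.37 km north → (0.64, 7.37).

(0.64, 7.37)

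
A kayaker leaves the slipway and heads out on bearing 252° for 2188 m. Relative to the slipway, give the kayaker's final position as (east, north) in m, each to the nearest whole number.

Leg 1 (252°, 2188 m): east 2188 sin 252° = -2080.91, north 2188 cos 252° = -676.13
Summing: -2080.91 m east, -676.13 m north → (-2081, -676).

(-2081, -676)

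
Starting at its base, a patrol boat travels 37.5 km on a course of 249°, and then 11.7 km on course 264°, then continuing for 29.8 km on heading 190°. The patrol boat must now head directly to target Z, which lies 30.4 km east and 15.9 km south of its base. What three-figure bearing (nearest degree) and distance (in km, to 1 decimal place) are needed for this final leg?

Leg 1 (249°, 37.5 km): east 37.5 sin 249° = -35.01, north 37.5 cos 249° = -13.44
Leg 2 (264°, 11.7 km): east 11.7 sin 264° = -11.64, north 11.7 cos 264° = -1.22
Leg 3 (190°, 29.8 km): east 29.8 sin 190° = -5.17, north 29.8 cos 190° = -29.35
Current position: (-51.82, -44.01). Target: (30.4, -15.9). Remaining: Δeast = 82.22, Δnorth = 28.11.
Bearing = atan2(82.22, 28.11) mod 360° = 71.13°; distance = √((82.22)² + (28.11)²) = 86.892 km.

071°, 86.9 km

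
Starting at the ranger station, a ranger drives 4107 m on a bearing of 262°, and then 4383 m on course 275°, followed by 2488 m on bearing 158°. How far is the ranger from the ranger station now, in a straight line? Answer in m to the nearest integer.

7906 m

Leg 1 (262°, 4107 m): east 4107 sin 262° = -4067.03, north 4107 cos 262° = -571.58
Leg 2 (275°, 4383 m): east 4383 sin 275° = -4366.32, north 4383 cos 275° = 382.00
Leg 3 (158°, 2488 m): east 2488 sin 158° = 932.02, north 2488 cos 158° = -2306.83
Net: -7501.33 east, -2496.41 north. Distance = √((-7501.33)² + (-2496.41)²) = 7905.824 m.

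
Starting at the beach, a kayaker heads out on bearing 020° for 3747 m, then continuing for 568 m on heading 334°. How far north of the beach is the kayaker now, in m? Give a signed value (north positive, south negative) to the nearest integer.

4032 m

Leg 1 (020°, 3747 m): east 3747 sin 20° = 1281.55, north 3747 cos 20° = 3521.03
Leg 2 (334°, 568 m): east 568 sin 334° = -248.99, north 568 cos 334° = 510.52
Net north component: 4031.54 m.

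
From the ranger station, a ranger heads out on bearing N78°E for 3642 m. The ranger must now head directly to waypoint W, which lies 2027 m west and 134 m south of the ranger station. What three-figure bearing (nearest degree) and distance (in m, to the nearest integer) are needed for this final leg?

Leg 1 (N78°E, 3642 m): east 3642 sin 78° = 3562.41, north 3642 cos 78° = 757.21
Current position: (3562.41, 757.21). Target: (-2027, -134). Remaining: Δeast = -5589.41, Δnorth = -891.21.
Bearing = atan2(-5589.41, -891.21) mod 360° = 260.94°; distance = √((-5589.41)² + (-891.21)²) = 5660.018 m.

261°, 5660 m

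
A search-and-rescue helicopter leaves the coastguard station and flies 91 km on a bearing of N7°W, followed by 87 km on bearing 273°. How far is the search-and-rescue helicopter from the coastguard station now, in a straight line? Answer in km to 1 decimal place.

136.4 km

Leg 1 (N7°W, 91 km): east 91 sin 353° = -11.09, north 91 cos 353° = 90.32
Leg 2 (273°, 87 km): east 87 sin 273° = -86.88, north 87 cos 273° = 4.55
Net: -97.97 east, 94.87 north. Distance = √((-97.97)² + (94.87)²) = 136.380 km.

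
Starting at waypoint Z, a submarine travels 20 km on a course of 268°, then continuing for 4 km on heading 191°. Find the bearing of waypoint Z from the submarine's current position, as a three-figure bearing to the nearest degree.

Leg 1 (268°, 20 km): east 20 sin 268° = -19.99, north 20 cos 268° = -0.70
Leg 2 (191°, 4 km): east 4 sin 191° = -0.76, north 4 cos 191° = -3.93
Net displacement: -20.75 east, -4.62 north. Direction back to start is (20.75, 4.62): bearing = atan2(20.75, 4.62) mod 360° = 77.44° ≈ 077°.

077°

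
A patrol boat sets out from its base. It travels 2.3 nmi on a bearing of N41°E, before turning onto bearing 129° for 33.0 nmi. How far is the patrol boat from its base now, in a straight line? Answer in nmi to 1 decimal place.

Leg 1 (N41°E, 2.3 nmi): east 2.3 sin 41° = 1.51, north 2.3 cos 41° = 1.74
Leg 2 (129°, 33.0 nmi): east 33.0 sin 129° = 25.65, north 33.0 cos 129° = -20.77
Net: 27.15 east, -19.03 north. Distance = √((27.15)² + (-19.03)²) = 33.160 nmi.

33.2 nmi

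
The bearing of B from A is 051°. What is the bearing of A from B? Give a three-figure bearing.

231°

Back-bearing = 051° + 180° = 231°.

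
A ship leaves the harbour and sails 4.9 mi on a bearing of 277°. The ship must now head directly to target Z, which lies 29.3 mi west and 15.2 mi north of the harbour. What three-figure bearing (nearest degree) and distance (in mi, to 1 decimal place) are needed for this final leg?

Leg 1 (277°, 4.9 mi): east 4.9 sin 277° = -4.86, north 4.9 cos 277° = 0.60
Current position: (-4.86, 0.60). Target: (-29.3, 15.2). Remaining: Δeast = -24.44, Δnorth = 14.60.
Bearing = atan2(-24.44, 14.60) mod 360° = 300.86°; distance = √((-24.44)² + (14.60)²) = 28.467 mi.

301°, 28.5 mi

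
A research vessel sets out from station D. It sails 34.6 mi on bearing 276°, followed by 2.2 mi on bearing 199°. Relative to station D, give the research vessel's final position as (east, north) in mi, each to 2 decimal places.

(-35.13, 1.54)

Leg 1 (276°, 34.6 mi): east 34.6 sin 276° = -34.41, north 34.6 cos 276° = 3.62
Leg 2 (199°, 2.2 mi): east 2.2 sin 199° = -0.72, north 2.2 cos 199° = -2.08
Summing: -35.13 mi east, 1.54 mi north → (-35.13, 1.54).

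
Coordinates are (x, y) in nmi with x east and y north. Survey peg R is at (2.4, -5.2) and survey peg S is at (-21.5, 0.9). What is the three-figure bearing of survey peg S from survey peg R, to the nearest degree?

284°

Δeast = -21.5 − 2.4 = -23.90; Δnorth = 0.9 − -5.2 = 6.10.
Bearing = atan2(Δeast, Δnorth) mod 360° = 284.32° ≈ 284°.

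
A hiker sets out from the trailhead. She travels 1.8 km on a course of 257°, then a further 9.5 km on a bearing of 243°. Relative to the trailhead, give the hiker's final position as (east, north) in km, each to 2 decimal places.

Leg 1 (257°, 1.8 km): east 1.8 sin 257° = -1.75, north 1.8 cos 257° = -0.40
Leg 2 (243°, 9.5 km): east 9.5 sin 243° = -8.46, north 9.5 cos 243° = -4.31
Summing: -10.22 km east, -4.72 km north → (-10.22, -4.72).

(-10.22, -4.72)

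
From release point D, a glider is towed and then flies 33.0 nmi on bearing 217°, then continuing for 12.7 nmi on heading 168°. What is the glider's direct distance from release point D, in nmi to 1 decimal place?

Leg 1 (217°, 33.0 nmi): east 33.0 sin 217° = -19.86, north 33.0 cos 217° = -26.35
Leg 2 (168°, 12.7 nmi): east 12.7 sin 168° = 2.64, north 12.7 cos 168° = -12.42
Net: -17.22 east, -38.78 north. Distance = √((-17.22)² + (-38.78)²) = 42.429 nmi.

42.4 nmi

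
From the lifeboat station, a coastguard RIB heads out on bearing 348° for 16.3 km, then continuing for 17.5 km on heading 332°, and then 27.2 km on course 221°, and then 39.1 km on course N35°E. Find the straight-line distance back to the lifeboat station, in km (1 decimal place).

43.5 km

Leg 1 (348°, 16.3 km): east 16.3 sin 348° = -3.39, north 16.3 cos 348° = 15.94
Leg 2 (332°, 17.5 km): east 17.5 sin 332° = -8.22, north 17.5 cos 332° = 15.45
Leg 3 (221°, 27.2 km): east 27.2 sin 221° = -17.84, north 27.2 cos 221° = -20.53
Leg 4 (N35°E, 39.1 km): east 39.1 sin 35° = 22.43, north 39.1 cos 35° = 32.03
Net: -7.02 east, 42.90 north. Distance = √((-7.02)² + (42.90)²) = 43.467 km.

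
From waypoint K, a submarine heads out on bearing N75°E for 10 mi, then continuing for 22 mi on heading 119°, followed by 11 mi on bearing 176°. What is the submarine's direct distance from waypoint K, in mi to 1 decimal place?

Leg 1 (N75°E, 10 mi): east 10 sin 75° = 9.66, north 10 cos 75° = 2.59
Leg 2 (119°, 22 mi): east 22 sin 119° = 19.24, north 22 cos 119° = -10.67
Leg 3 (176°, 11 mi): east 11 sin 176° = 0.77, north 11 cos 176° = -10.97
Net: 29.67 east, -19.05 north. Distance = √((29.67)² + (-19.05)²) = 35.258 mi.

35.3 mi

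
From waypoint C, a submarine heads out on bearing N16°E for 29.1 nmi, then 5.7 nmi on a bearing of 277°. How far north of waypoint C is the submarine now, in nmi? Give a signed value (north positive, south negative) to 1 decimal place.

28.7 nmi

Leg 1 (N16°E, 29.1 nmi): east 29.1 sin 16° = 8.02, north 29.1 cos 16° = 27.97
Leg 2 (277°, 5.7 nmi): east 5.7 sin 277° = -5.66, north 5.7 cos 277° = 0.69
Net north component: 28.67 nmi.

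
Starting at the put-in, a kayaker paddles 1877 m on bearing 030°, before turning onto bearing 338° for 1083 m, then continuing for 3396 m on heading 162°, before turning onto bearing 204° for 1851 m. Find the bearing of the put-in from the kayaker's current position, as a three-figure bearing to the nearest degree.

Leg 1 (030°, 1877 m): east 1877 sin 30° = 938.50, north 1877 cos 30° = 1625.53
Leg 2 (338°, 1083 m): east 1083 sin 338° = -405.70, north 1083 cos 338° = 1004.14
Leg 3 (162°, 3396 m): east 3396 sin 162° = 1049.42, north 3396 cos 162° = -3229.79
Leg 4 (204°, 1851 m): east 1851 sin 204° = -752.87, north 1851 cos 204° = -1690.97
Net displacement: 829.35 east, -2291.09 north. Direction back to start is (-829.35, 2291.09): bearing = atan2(-829.35, 2291.09) mod 360° = 340.10° ≈ 340°.

340°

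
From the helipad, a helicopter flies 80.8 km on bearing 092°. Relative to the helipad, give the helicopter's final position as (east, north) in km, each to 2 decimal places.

(80.75, -2.82)

Leg 1 (092°, 80.8 km): east 80.8 sin 92° = 80.75, north 80.8 cos 92° = -2.82
Summing: 80.75 km east, -2.82 km north → (80.75, -2.82).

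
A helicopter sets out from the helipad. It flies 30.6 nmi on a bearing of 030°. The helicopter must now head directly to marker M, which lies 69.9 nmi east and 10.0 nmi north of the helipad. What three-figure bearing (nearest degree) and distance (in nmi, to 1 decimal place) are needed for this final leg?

107°, 57.0 nmi

Leg 1 (030°, 30.6 nmi): east 30.6 sin 30° = 15.30, north 30.6 cos 30° = 26.50
Current position: (15.30, 26.50). Target: (69.9, 10.0). Remaining: Δeast = 54.60, Δnorth = -16.50.
Bearing = atan2(54.60, -16.50) mod 360° = 106.82°; distance = √((54.60)² + (-16.50)²) = 57.039 nmi.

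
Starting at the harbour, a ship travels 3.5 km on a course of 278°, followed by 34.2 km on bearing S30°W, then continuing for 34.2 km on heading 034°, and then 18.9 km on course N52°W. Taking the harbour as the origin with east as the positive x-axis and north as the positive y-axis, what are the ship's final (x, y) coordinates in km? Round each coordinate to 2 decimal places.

(-16.33, 10.86)

Leg 1 (278°, 3.5 km): east 3.5 sin 278° = -3.47, north 3.5 cos 278° = 0.49
Leg 2 (S30°W, 34.2 km): east 34.2 sin 210° = -17.10, north 34.2 cos 210° = -29.62
Leg 3 (034°, 34.2 km): east 34.2 sin 34° = 19.12, north 34.2 cos 34° = 28.35
Leg 4 (N52°W, 18.9 km): east 18.9 sin 308° = -14.89, north 18.9 cos 308° = 11.64
Summing: -16.33 km east, 10.86 km north → (-16.33, 10.86).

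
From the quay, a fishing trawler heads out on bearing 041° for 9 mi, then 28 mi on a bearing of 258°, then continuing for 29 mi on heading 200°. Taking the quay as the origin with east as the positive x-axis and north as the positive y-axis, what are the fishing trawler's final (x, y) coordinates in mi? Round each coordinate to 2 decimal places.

(-31.40, -26.28)

Leg 1 (041°, 9 mi): east 9 sin 41° = 5.90, north 9 cos 41° = 6.79
Leg 2 (258°, 28 mi): east 28 sin 258° = -27.39, north 28 cos 258° = -5.82
Leg 3 (200°, 29 mi): east 29 sin 200° = -9.92, north 29 cos 200° = -27.25
Summing: -31.40 mi east, -26.28 mi north → (-31.40, -26.28).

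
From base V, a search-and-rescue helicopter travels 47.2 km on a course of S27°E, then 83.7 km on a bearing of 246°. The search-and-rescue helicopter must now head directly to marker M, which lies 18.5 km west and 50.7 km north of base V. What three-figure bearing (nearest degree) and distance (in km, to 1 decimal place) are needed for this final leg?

016°, 132.0 km

Leg 1 (S27°E, 47.2 km): east 47.2 sin 153° = 21.43, north 47.2 cos 153° = -42.06
Leg 2 (246°, 83.7 km): east 83.7 sin 246° = -76.46, north 83.7 cos 246° = -34.04
Current position: (-55.04, -76.10). Target: (-18.5, 50.7). Remaining: Δeast = 36.54, Δnorth = 126.80.
Bearing = atan2(36.54, 126.80) mod 360° = 16.07°; distance = √((36.54)² + (126.80)²) = 131.958 km.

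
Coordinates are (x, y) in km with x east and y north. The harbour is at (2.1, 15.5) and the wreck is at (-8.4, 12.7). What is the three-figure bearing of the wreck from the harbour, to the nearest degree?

255°

Δeast = -8.4 − 2.1 = -10.50; Δnorth = 12.7 − 15.5 = -2.80.
Bearing = atan2(Δeast, Δnorth) mod 360° = 255.07° ≈ 255°.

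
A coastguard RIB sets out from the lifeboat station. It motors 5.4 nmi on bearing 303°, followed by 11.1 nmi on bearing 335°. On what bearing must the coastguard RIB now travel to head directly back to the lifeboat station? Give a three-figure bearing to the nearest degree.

145°

Leg 1 (303°, 5.4 nmi): east 5.4 sin 303° = -4.53, north 5.4 cos 303° = 2.94
Leg 2 (335°, 11.1 nmi): east 11.1 sin 335° = -4.69, north 11.1 cos 335° = 10.06
Net displacement: -9.22 east, 13.00 north. Direction back to start is (9.22, -13.00): bearing = atan2(9.22, -13.00) mod 360° = 144.66° ≈ 145°.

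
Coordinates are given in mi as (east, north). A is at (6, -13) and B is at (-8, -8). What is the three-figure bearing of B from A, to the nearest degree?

290°

Δeast = -8 − 6 = -14.00; Δnorth = -8 − -13 = 5.00.
Bearing = atan2(Δeast, Δnorth) mod 360° = 289.65° ≈ 290°.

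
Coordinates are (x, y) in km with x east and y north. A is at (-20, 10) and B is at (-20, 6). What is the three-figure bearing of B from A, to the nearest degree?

180°

Δeast = -20 − -20 = 0.00; Δnorth = 6 − 10 = -4.00.
Bearing = atan2(Δeast, Δnorth) mod 360° = 180.00° ≈ 180°.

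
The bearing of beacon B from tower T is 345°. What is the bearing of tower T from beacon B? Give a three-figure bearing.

Back-bearing = 345° − 180° = 165°.

165°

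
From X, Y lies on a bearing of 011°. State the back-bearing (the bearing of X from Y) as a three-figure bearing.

Back-bearing = 011° + 180° = 191°.

191°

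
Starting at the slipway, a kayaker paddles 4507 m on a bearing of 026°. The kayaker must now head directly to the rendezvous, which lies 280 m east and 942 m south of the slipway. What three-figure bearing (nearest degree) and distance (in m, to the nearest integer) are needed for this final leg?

199°, 5273 m

Leg 1 (026°, 4507 m): east 4507 sin 26° = 1975.74, north 4507 cos 26° = 4050.86
Current position: (1975.74, 4050.86). Target: (280, -942). Remaining: Δeast = -1695.74, Δnorth = -4992.86.
Bearing = atan2(-1695.74, -4992.86) mod 360° = 198.76°; distance = √((-1695.74)² + (-4992.86)²) = 5272.972 m.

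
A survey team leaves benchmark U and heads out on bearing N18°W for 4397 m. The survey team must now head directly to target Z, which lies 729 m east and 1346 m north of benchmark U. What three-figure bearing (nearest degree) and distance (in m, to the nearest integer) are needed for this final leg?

144°, 3521 m

Leg 1 (N18°W, 4397 m): east 4397 sin 342° = -1358.75, north 4397 cos 342° = 4181.80
Current position: (-1358.75, 4181.80). Target: (729, 1346). Remaining: Δeast = 2087.75, Δnorth = -2835.80.
Bearing = atan2(2087.75, -2835.80) mod 360° = 143.64°; distance = √((2087.75)² + (-2835.80)²) = 3521.424 m.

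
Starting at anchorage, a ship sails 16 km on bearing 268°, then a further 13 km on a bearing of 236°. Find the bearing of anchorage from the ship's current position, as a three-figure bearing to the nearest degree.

Leg 1 (268°, 16 km): east 16 sin 268° = -15.99, north 16 cos 268° = -0.56
Leg 2 (236°, 13 km): east 13 sin 236° = -10.78, north 13 cos 236° = -7.27
Net displacement: -26.77 east, -7.83 north. Direction back to start is (26.77, 7.83): bearing = atan2(26.77, 7.83) mod 360° = 73.70° ≈ 074°.

074°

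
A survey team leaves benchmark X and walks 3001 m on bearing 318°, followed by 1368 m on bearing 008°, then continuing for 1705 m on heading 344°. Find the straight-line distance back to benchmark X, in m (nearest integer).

Leg 1 (318°, 3001 m): east 3001 sin 318° = -2008.06, north 3001 cos 318° = 2230.18
Leg 2 (008°, 1368 m): east 1368 sin 8° = 190.39, north 1368 cos 8° = 1354.69
Leg 3 (344°, 1705 m): east 1705 sin 344° = -469.96, north 1705 cos 344° = 1638.95
Net: -2287.63 east, 5223.82 north. Distance = √((-2287.63)² + (5223.82)²) = 5702.764 m.

5703 m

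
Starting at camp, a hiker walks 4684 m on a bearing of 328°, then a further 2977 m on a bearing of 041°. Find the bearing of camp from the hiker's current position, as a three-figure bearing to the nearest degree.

Leg 1 (328°, 4684 m): east 4684 sin 328° = -2482.14, north 4684 cos 328° = 3972.26
Leg 2 (041°, 2977 m): east 2977 sin 41° = 1953.09, north 2977 cos 41° = 2246.77
Net displacement: -529.05 east, 6219.03 north. Direction back to start is (529.05, -6219.03): bearing = atan2(529.05, -6219.03) mod 360° = 175.14° ≈ 175°.

175°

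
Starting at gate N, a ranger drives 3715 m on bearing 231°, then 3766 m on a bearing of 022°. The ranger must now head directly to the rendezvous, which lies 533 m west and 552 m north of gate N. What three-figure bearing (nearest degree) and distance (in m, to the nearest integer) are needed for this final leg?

Leg 1 (231°, 3715 m): east 3715 sin 231° = -2887.10, north 3715 cos 231° = -2337.93
Leg 2 (022°, 3766 m): east 3766 sin 22° = 1410.77, north 3766 cos 22° = 3491.77
Current position: (-1476.33, 1153.85). Target: (-533, 552). Remaining: Δeast = 943.33, Δnorth = -601.85.
Bearing = atan2(943.33, -601.85) mod 360° = 122.54°; distance = √((943.33)² + (-601.85)²) = 1118.969 m.

123°, 1119 m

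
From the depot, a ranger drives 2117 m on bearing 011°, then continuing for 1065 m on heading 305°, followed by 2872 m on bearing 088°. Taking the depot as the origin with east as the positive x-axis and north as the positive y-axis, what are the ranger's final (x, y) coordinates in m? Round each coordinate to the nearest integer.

(2402, 2789)

Leg 1 (011°, 2117 m): east 2117 sin 11° = 403.94, north 2117 cos 11° = 2078.10
Leg 2 (305°, 1065 m): east 1065 sin 305° = -872.40, north 1065 cos 305° = 610.86
Leg 3 (088°, 2872 m): east 2872 sin 88° = 2870.25, north 2872 cos 88° = 100.23
Summing: 2401.80 m east, 2789.20 m north → (2402, 2789).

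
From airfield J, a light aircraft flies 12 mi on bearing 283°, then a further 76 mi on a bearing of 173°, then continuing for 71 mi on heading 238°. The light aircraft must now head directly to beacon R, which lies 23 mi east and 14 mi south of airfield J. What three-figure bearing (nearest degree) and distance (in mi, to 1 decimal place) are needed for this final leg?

Leg 1 (283°, 12 mi): east 12 sin 283° = -11.69, north 12 cos 283° = 2.70
Leg 2 (173°, 76 mi): east 76 sin 173° = 9.26, north 76 cos 173° = -75.43
Leg 3 (238°, 71 mi): east 71 sin 238° = -60.21, north 71 cos 238° = -37.62
Current position: (-62.64, -110.36). Target: (23, -14). Remaining: Δeast = 85.64, Δnorth = 96.36.
Bearing = atan2(85.64, 96.36) mod 360° = 41.63°; distance = √((85.64)² + (96.36)²) = 128.916 mi.

042°, 128.9 mi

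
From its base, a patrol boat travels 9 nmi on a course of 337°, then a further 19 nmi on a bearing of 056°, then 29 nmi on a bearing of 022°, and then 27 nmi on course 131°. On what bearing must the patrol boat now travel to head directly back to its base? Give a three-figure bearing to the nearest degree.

237°

Leg 1 (337°, 9 nmi): east 9 sin 337° = -3.52, north 9 cos 337° = 8.28
Leg 2 (056°, 19 nmi): east 19 sin 56° = 15.75, north 19 cos 56° = 10.62
Leg 3 (022°, 29 nmi): east 29 sin 22° = 10.86, north 29 cos 22° = 26.89
Leg 4 (131°, 27 nmi): east 27 sin 131° = 20.38, north 27 cos 131° = -17.71
Net displacement: 43.48 east, 28.08 north. Direction back to start is (-43.48, -28.08): bearing = atan2(-43.48, -28.08) mod 360° = 237.14° ≈ 237°.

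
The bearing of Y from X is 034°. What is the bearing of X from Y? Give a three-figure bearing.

214°

Back-bearing = 034° + 180° = 214°.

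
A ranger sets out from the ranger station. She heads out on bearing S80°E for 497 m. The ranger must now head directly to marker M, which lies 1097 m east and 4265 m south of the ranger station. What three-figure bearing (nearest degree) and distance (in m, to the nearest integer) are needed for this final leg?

Leg 1 (S80°E, 497 m): east 497 sin 100° = 489.45, north 497 cos 100° = -86.30
Current position: (489.45, -86.30). Target: (1097, -4265). Remaining: Δeast = 607.55, Δnorth = -4178.70.
Bearing = atan2(607.55, -4178.70) mod 360° = 171.73°; distance = √((607.55)² + (-4178.70)²) = 4222.632 m.

172°, 4223 m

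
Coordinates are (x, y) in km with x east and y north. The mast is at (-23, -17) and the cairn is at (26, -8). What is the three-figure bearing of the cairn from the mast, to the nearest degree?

Δeast = 26 − -23 = 49.00; Δnorth = -8 − -17 = 9.00.
Bearing = atan2(Δeast, Δnorth) mod 360° = 79.59° ≈ 080°.

080°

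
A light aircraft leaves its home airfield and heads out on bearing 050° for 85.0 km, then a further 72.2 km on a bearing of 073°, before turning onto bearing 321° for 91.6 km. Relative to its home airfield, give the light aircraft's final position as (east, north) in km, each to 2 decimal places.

(76.51, 146.93)

Leg 1 (050°, 85.0 km): east 85.0 sin 50° = 65.11, north 85.0 cos 50° = 54.64
Leg 2 (073°, 72.2 km): east 72.2 sin 73° = 69.05, north 72.2 cos 73° = 21.11
Leg 3 (321°, 91.6 km): east 91.6 sin 321° = -57.65, north 91.6 cos 321° = 71.19
Summing: 76.51 km east, 146.93 km north → (76.51, 146.93).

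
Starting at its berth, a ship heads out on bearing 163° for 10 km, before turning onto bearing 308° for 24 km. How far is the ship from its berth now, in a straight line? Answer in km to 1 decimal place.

Leg 1 (163°, 10 km): east 10 sin 163° = 2.92, north 10 cos 163° = -9.56
Leg 2 (308°, 24 km): east 24 sin 308° = -18.91, north 24 cos 308° = 14.78
Net: -15.99 east, 5.21 north. Distance = √((-15.99)² + (5.21)²) = 16.817 km.

16.8 km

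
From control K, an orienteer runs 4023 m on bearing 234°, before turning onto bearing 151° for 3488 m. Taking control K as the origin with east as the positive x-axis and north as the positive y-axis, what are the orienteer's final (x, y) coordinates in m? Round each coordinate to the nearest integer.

Leg 1 (234°, 4023 m): east 4023 sin 234° = -3254.68, north 4023 cos 234° = -2364.66
Leg 2 (151°, 3488 m): east 3488 sin 151° = 1691.02, north 3488 cos 151° = -3050.67
Summing: -1563.66 m east, -5415.33 m north → (-1564, -5415).

(-1564, -5415)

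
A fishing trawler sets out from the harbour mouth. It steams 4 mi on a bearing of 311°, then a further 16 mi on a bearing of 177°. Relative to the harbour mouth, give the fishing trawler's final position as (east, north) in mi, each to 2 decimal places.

Leg 1 (311°, 4 mi): east 4 sin 311° = -3.02, north 4 cos 311° = 2.62
Leg 2 (177°, 16 mi): east 16 sin 177° = 0.84, north 16 cos 177° = -15.98
Summing: -2.18 mi east, -13.35 mi north → (-2.18, -13.35).

(-2.18, -13.35)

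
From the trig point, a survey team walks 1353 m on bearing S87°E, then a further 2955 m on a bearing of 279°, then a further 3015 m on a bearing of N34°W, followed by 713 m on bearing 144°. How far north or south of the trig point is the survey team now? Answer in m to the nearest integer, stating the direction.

Leg 1 (S87°E, 1353 m): east 1353 sin 93° = 1351.15, north 1353 cos 93° = -70.81
Leg 2 (279°, 2955 m): east 2955 sin 279° = -2918.62, north 2955 cos 279° = 462.26
Leg 3 (N34°W, 3015 m): east 3015 sin 326° = -1685.97, north 3015 cos 326° = 2499.55
Leg 4 (144°, 713 m): east 713 sin 144° = 419.09, north 713 cos 144° = -576.83
Net north component: 2314.17 m.

2314 m north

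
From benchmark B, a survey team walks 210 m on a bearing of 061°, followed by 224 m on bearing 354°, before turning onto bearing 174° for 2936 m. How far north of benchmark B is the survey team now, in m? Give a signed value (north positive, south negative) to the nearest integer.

Leg 1 (061°, 210 m): east 210 sin 61° = 183.67, north 210 cos 61° = 101.81
Leg 2 (354°, 224 m): east 224 sin 354° = -23.41, north 224 cos 354° = 222.77
Leg 3 (174°, 2936 m): east 2936 sin 174° = 306.90, north 2936 cos 174° = -2919.92
Net north component: -2595.33 m.

-2595 m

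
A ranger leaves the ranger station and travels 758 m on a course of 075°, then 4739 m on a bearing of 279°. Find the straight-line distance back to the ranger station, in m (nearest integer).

4058 m

Leg 1 (075°, 758 m): east 758 sin 75° = 732.17, north 758 cos 75° = 196.18
Leg 2 (279°, 4739 m): east 4739 sin 279° = -4680.66, north 4739 cos 279° = 741.34
Net: -3948.48 east, 937.53 north. Distance = √((-3948.48)² + (937.53)²) = 4058.261 m.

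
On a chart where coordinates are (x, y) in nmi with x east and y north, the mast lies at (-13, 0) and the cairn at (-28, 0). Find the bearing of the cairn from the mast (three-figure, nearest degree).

Δeast = -28 − -13 = -15.00; Δnorth = 0 − 0 = -0.00.
Bearing = atan2(Δeast, Δnorth) mod 360° = 270.00° ≈ 270°.

270°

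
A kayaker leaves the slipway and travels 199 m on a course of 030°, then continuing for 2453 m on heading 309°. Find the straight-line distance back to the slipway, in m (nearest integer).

Leg 1 (030°, 199 m): east 199 sin 30° = 99.50, north 199 cos 30° = 172.34
Leg 2 (309°, 2453 m): east 2453 sin 309° = -1906.34, north 2453 cos 309° = 1543.72
Net: -1806.84 east, 1716.06 north. Distance = √((-1806.84)² + (1716.06)²) = 2491.894 m.

2492 m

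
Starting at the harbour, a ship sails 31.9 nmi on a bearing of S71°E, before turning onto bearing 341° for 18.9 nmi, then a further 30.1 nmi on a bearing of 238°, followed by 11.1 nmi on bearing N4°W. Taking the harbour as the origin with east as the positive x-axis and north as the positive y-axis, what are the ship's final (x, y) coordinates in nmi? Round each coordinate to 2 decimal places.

Leg 1 (S71°E, 31.9 nmi): east 31.9 sin 109° = 30.16, north 31.9 cos 109° = -10.39
Leg 2 (341°, 18.9 nmi): east 18.9 sin 341° = -6.15, north 18.9 cos 341° = 17.87
Leg 3 (238°, 30.1 nmi): east 30.1 sin 238° = -25.53, north 30.1 cos 238° = -15.95
Leg 4 (N4°W, 11.1 nmi): east 11.1 sin 356° = -0.77, north 11.1 cos 356° = 11.07
Summing: -2.29 nmi east, 2.61 nmi north → (-2.29, 2.61).

(-2.29, 2.61)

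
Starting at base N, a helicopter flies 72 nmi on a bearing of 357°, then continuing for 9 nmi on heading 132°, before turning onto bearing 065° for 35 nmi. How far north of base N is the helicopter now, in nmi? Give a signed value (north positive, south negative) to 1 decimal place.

Leg 1 (357°, 72 nmi): east 72 sin 357° = -3.77, north 72 cos 357° = 71.90
Leg 2 (132°, 9 nmi): east 9 sin 132° = 6.69, north 9 cos 132° = -6.02
Leg 3 (065°, 35 nmi): east 35 sin 65° = 31.72, north 35 cos 65° = 14.79
Net north component: 80.67 nmi.

80.7 nmi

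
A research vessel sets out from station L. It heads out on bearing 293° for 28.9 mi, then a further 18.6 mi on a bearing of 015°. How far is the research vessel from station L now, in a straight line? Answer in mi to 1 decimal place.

Leg 1 (293°, 28.9 mi): east 28.9 sin 293° = -26.60, north 28.9 cos 293° = 11.29
Leg 2 (015°, 18.6 mi): east 18.6 sin 15° = 4.81, north 18.6 cos 15° = 17.97
Net: -21.79 east, 29.26 north. Distance = √((-21.79)² + (29.26)²) = 36.480 mi.

36.5 mi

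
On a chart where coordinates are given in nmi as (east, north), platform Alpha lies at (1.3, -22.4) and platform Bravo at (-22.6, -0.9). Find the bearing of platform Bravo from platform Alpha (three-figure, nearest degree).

312°

Δeast = -22.6 − 1.3 = -23.90; Δnorth = -0.9 − -22.4 = 21.50.
Bearing = atan2(Δeast, Δnorth) mod 360° = 311.97° ≈ 312°.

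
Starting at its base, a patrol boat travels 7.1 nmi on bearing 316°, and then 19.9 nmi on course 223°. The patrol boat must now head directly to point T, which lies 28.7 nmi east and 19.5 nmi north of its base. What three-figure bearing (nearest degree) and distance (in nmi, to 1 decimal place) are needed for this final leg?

Leg 1 (316°, 7.1 nmi): east 7.1 sin 316° = -4.93, north 7.1 cos 316° = 5.11
Leg 2 (223°, 19.9 nmi): east 19.9 sin 223° = -13.57, north 19.9 cos 223° = -14.55
Current position: (-18.50, -9.45). Target: (28.7, 19.5). Remaining: Δeast = 47.20, Δnorth = 28.95.
Bearing = atan2(47.20, 28.95) mod 360° = 58.48°; distance = √((47.20)² + (28.95)²) = 55.372 nmi.

058°, 55.4 nmi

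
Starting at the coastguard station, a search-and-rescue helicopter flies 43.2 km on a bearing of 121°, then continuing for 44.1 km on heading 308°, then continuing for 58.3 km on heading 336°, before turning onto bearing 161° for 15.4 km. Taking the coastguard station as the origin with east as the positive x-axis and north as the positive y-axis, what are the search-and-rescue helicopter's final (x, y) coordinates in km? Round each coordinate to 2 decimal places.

Leg 1 (121°, 43.2 km): east 43.2 sin 121° = 37.03, north 43.2 cos 121° = -22.25
Leg 2 (308°, 44.1 km): east 44.1 sin 308° = -34.75, north 44.1 cos 308° = 27.15
Leg 3 (336°, 58.3 km): east 58.3 sin 336° = -23.71, north 58.3 cos 336° = 53.26
Leg 4 (161°, 15.4 km): east 15.4 sin 161° = 5.01, north 15.4 cos 161° = -14.56
Summing: -16.42 km east, 43.60 km north → (-16.42, 43.60).

(-16.42, 43.60)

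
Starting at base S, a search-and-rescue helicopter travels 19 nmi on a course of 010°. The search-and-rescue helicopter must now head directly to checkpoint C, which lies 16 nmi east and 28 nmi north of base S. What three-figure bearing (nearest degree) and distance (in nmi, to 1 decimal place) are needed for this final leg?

054°, 15.7 nmi

Leg 1 (010°, 19 nmi): east 19 sin 10° = 3.30, north 19 cos 10° = 18.71
Current position: (3.30, 18.71). Target: (16, 28). Remaining: Δeast = 12.70, Δnorth = 9.29.
Bearing = atan2(12.70, 9.29) mod 360° = 53.82°; distance = √((12.70)² + (9.29)²) = 15.735 nmi.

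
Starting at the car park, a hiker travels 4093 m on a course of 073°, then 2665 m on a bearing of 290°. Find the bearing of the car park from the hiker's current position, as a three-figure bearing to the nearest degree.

Leg 1 (073°, 4093 m): east 4093 sin 73° = 3914.16, north 4093 cos 73° = 1196.68
Leg 2 (290°, 2665 m): east 2665 sin 290° = -2504.28, north 2665 cos 290° = 911.48
Net displacement: 1409.87 east, 2108.16 north. Direction back to start is (-1409.87, -2108.16): bearing = atan2(-1409.87, -2108.16) mod 360° = 213.77° ≈ 214°.

214°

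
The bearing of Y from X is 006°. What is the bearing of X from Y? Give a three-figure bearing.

Back-bearing = 006° + 180° = 186°.

186°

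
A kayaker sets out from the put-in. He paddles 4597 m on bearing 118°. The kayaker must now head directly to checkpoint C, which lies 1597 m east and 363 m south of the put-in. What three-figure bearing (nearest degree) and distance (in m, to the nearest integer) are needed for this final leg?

306°, 3047 m

Leg 1 (118°, 4597 m): east 4597 sin 118° = 4058.91, north 4597 cos 118° = -2158.16
Current position: (4058.91, -2158.16). Target: (1597, -363). Remaining: Δeast = -2461.91, Δnorth = 1795.16.
Bearing = atan2(-2461.91, 1795.16) mod 360° = 306.10°; distance = √((-2461.91)² + (1795.16)²) = 3046.901 m.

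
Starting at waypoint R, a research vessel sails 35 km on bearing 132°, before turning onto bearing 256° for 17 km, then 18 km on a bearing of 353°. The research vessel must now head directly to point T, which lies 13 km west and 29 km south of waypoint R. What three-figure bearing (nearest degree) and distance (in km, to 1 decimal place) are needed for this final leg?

226°, 28.0 km

Leg 1 (132°, 35 km): east 35 sin 132° = 26.01, north 35 cos 132° = -23.42
Leg 2 (256°, 17 km): east 17 sin 256° = -16.50, north 17 cos 256° = -4.11
Leg 3 (353°, 18 km): east 18 sin 353° = -2.19, north 18 cos 353° = 17.87
Current position: (7.32, -9.67). Target: (-13, -29). Remaining: Δeast = -20.32, Δnorth = -19.33.
Bearing = atan2(-20.32, -19.33) mod 360° = 226.43°; distance = √((-20.32)² + (-19.33)²) = 28.049 km.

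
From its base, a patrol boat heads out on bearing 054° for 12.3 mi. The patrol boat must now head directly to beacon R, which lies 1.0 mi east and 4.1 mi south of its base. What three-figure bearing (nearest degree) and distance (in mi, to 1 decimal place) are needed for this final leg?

218°, 14.4 mi

Leg 1 (054°, 12.3 mi): east 12.3 sin 54° = 9.95, north 12.3 cos 54° = 7.23
Current position: (9.95, 7.23). Target: (1.0, -4.1). Remaining: Δeast = -8.95, Δnorth = -11.33.
Bearing = atan2(-8.95, -11.33) mod 360° = 218.31°; distance = √((-8.95)² + (-11.33)²) = 14.439 mi.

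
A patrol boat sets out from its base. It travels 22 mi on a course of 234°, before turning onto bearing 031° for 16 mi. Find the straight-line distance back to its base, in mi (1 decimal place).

9.6 mi

Leg 1 (234°, 22 mi): east 22 sin 234° = -17.80, north 22 cos 234° = -12.93
Leg 2 (031°, 16 mi): east 16 sin 31° = 8.24, north 16 cos 31° = 13.71
Net: -9.56 east, 0.78 north. Distance = √((-9.56)² + (0.78)²) = 9.590 mi.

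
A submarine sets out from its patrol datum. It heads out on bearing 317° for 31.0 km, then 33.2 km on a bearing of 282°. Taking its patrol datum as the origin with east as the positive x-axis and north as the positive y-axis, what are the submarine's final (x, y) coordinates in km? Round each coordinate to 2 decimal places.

Leg 1 (317°, 31.0 km): east 31.0 sin 317° = -21.14, north 31.0 cos 317° = 22.67
Leg 2 (282°, 33.2 km): east 33.2 sin 282° = -32.47, north 33.2 cos 282° = 6.90
Summing: -53.62 km east, 29.57 km north → (-53.62, 29.57).

(-53.62, 29.57)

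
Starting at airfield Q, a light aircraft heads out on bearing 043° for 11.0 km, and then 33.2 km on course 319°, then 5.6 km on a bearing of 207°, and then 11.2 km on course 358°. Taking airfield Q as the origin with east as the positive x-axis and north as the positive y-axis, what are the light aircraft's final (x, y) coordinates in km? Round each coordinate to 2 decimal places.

(-17.21, 39.30)

Leg 1 (043°, 11.0 km): east 11.0 sin 43° = 7.50, north 11.0 cos 43° = 8.04
Leg 2 (319°, 33.2 km): east 33.2 sin 319° = -21.78, north 33.2 cos 319° = 25.06
Leg 3 (207°, 5.6 km): east 5.6 sin 207° = -2.54, north 5.6 cos 207° = -4.99
Leg 4 (358°, 11.2 km): east 11.2 sin 358° = -0.39, north 11.2 cos 358° = 11.19
Summing: -17.21 km east, 39.30 km north → (-17.21, 39.30).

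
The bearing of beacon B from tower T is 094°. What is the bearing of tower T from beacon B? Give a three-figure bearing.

274°

Back-bearing = 094° + 180° = 274°.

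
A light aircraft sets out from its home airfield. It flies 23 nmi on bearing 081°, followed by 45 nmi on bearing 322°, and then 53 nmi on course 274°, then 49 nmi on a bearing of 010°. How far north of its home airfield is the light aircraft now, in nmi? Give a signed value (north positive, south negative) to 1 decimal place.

Leg 1 (081°, 23 nmi): east 23 sin 81° = 22.72, north 23 cos 81° = 3.60
Leg 2 (322°, 45 nmi): east 45 sin 322° = -27.70, north 45 cos 322° = 35.46
Leg 3 (274°, 53 nmi): east 53 sin 274° = -52.87, north 53 cos 274° = 3.70
Leg 4 (010°, 49 nmi): east 49 sin 10° = 8.51, north 49 cos 10° = 48.26
Net north component: 91.01 nmi.

91.0 nmi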